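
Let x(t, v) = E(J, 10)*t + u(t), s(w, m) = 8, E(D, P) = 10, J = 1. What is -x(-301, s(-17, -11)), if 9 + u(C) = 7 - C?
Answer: 2711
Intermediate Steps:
u(C) = -2 - C (u(C) = -9 + (7 - C) = -2 - C)
x(t, v) = -2 + 9*t (x(t, v) = 10*t + (-2 - t) = -2 + 9*t)
-x(-301, s(-17, -11)) = -(-2 + 9*(-301)) = -(-2 - 2709) = -1*(-2711) = 2711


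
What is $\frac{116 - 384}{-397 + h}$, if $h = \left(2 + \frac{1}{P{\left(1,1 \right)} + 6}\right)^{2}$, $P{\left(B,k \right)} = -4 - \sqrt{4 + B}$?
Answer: $\frac{67}{98} \approx 0.68367$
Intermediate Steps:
$h = \left(2 + \frac{1}{2 - \sqrt{5}}\right)^{2}$ ($h = \left(2 + \frac{1}{\left(-4 - \sqrt{4 + 1}\right) + 6}\right)^{2} = \left(2 + \frac{1}{\left(-4 - \sqrt{5}\right) + 6}\right)^{2} = \left(2 + \frac{1}{2 - \sqrt{5}}\right)^{2} \approx 5.0$)
$\frac{116 - 384}{-397 + h} = \frac{116 - 384}{-397 + 5} = - \frac{268}{-392} = \left(-268\right) \left(- \frac{1}{392}\right) = \frac{67}{98}$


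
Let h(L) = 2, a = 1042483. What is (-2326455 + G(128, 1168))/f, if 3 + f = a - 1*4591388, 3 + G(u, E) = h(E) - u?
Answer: 581646/887227 ≈ 0.65558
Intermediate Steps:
G(u, E) = -1 - u (G(u, E) = -3 + (2 - u) = -1 - u)
f = -3548908 (f = -3 + (1042483 - 1*4591388) = -3 + (1042483 - 4591388) = -3 - 3548905 = -3548908)
(-2326455 + G(128, 1168))/f = (-2326455 + (-1 - 1*128))/(-3548908) = (-2326455 + (-1 - 128))*(-1/3548908) = (-2326455 - 129)*(-1/3548908) = -2326584*(-1/3548908) = 581646/887227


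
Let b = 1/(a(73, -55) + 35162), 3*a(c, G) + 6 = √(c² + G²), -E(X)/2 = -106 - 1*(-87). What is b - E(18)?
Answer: -211394260654/5563011023 - 3*√8354/11126022046 ≈ -38.000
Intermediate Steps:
E(X) = 38 (E(X) = -2*(-106 - 1*(-87)) = -2*(-106 + 87) = -2*(-19) = 38)
a(c, G) = -2 + √(G² + c²)/3 (a(c, G) = -2 + √(c² + G²)/3 = -2 + √(G² + c²)/3)
b = 1/(35160 + √8354/3) (b = 1/((-2 + √((-55)² + 73²)/3) + 35162) = 1/((-2 + √(3025 + 5329)/3) + 35162) = 1/((-2 + √8354/3) + 35162) = 1/(35160 + √8354/3) ≈ 2.8417e-5)
b - E(18) = (158220/5563011023 - 3*√8354/11126022046) - 1*38 = (158220/5563011023 - 3*√8354/11126022046) - 38 = -211394260654/5563011023 - 3*√8354/11126022046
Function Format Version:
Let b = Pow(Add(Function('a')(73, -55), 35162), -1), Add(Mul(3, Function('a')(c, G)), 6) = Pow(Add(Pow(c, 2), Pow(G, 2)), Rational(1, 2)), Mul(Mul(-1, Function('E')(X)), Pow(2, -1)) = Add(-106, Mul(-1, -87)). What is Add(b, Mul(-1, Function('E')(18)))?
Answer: Add(Rational(-211394260654, 5563011023), Mul(Rational(-3, 11126022046), Pow(8354, Rational(1, 2)))) ≈ -38.000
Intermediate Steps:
Function('E')(X) = 38 (Function('E')(X) = Mul(-2, Add(-106, Mul(-1, -87))) = Mul(-2, Add(-106, 87)) = Mul(-2, -19) = 38)
Function('a')(c, G) = Add(-2, Mul(Rational(1, 3), Pow(Add(Pow(G, 2), Pow(c, 2)), Rational(1, 2)))) (Function('a')(c, G) = Add(-2, Mul(Rational(1, 3), Pow(Add(Pow(c, 2), Pow(G, 2)), Rational(1, 2)))) = Add(-2, Mul(Rational(1, 3), Pow(Add(Pow(G, 2), Pow(c, 2)), Rational(1, 2)))))
b = Pow(Add(35160, Mul(Rational(1, 3), Pow(8354, Rational(1, 2)))), -1) (b = Pow(Add(Add(-2, Mul(Rational(1, 3), Pow(Add(Pow(-55, 2), Pow(73, 2)), Rational(1, 2)))), 35162), -1) = Pow(Add(Add(-2, Mul(Rational(1, 3), Pow(Add(3025, 5329), Rational(1, 2)))), 35162), -1) = Pow(Add(Add(-2, Mul(Rational(1, 3), Pow(8354, Rational(1, 2)))), 35162), -1) = Pow(Add(35160, Mul(Rational(1, 3), Pow(8354, Rational(1, 2)))), -1) ≈ 2.8417e-5)
Add(b, Mul(-1, Function('E')(18))) = Add(Add(Rational(158220, 5563011023), Mul(Rational(-3, 11126022046), Pow(8354, Rational(1, 2)))), Mul(-1, 38)) = Add(Add(Rational(158220, 5563011023), Mul(Rational(-3, 11126022046), Pow(8354, Rational(1, 2)))), -38) = Add(Rational(-211394260654, 5563011023), Mul(Rational(-3, 11126022046), Pow(8354, Rational(1, 2))))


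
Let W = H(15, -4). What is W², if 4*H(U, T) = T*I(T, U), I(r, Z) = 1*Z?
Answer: 225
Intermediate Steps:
I(r, Z) = Z
H(U, T) = T*U/4 (H(U, T) = (T*U)/4 = T*U/4)
W = -15 (W = (¼)*(-4)*15 = -15)
W² = (-15)² = 225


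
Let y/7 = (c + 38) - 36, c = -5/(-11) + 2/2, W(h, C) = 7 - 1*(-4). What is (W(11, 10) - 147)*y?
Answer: -36176/11 ≈ -3288.7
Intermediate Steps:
W(h, C) = 11 (W(h, C) = 7 + 4 = 11)
c = 16/11 (c = -5*(-1/11) + 2*(½) = 5/11 + 1 = 16/11 ≈ 1.4545)
y = 266/11 (y = 7*((16/11 + 38) - 36) = 7*(434/11 - 36) = 7*(38/11) = 266/11 ≈ 24.182)
(W(11, 10) - 147)*y = (11 - 147)*(266/11) = -136*266/11 = -36176/11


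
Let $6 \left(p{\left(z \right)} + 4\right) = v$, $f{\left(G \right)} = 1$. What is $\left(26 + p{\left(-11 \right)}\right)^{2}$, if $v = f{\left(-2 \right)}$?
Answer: $\frac{17689}{36} \approx 491.36$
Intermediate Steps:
$v = 1$
$p{\left(z \right)} = - \frac{23}{6}$ ($p{\left(z \right)} = -4 + \frac{1}{6} \cdot 1 = -4 + \frac{1}{6} = - \frac{23}{6}$)
$\left(26 + p{\left(-11 \right)}\right)^{2} = \left(26 - \frac{23}{6}\right)^{2} = \left(\frac{133}{6}\right)^{2} = \frac{17689}{36}$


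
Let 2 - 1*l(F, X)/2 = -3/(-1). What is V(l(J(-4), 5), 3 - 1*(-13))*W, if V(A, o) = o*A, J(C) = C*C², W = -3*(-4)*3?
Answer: -1152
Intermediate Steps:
W = 36 (W = 12*3 = 36)
J(C) = C³
l(F, X) = -2 (l(F, X) = 4 - (-6)/(-1) = 4 - (-6)*(-1) = 4 - 2*3 = 4 - 6 = -2)
V(A, o) = A*o
V(l(J(-4), 5), 3 - 1*(-13))*W = -2*(3 - 1*(-13))*36 = -2*(3 + 13)*36 = -2*16*36 = -32*36 = -1152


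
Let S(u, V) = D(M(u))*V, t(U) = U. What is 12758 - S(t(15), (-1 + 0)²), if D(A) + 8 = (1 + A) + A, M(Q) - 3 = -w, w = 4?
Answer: 12767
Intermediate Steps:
M(Q) = -1 (M(Q) = 3 - 1*4 = 3 - 4 = -1)
D(A) = -7 + 2*A (D(A) = -8 + ((1 + A) + A) = -8 + (1 + 2*A) = -7 + 2*A)
S(u, V) = -9*V (S(u, V) = (-7 + 2*(-1))*V = (-7 - 2)*V = -9*V)
12758 - S(t(15), (-1 + 0)²) = 12758 - (-9)*(-1 + 0)² = 12758 - (-9)*(-1)² = 12758 - (-9) = 12758 - 1*(-9) = 12758 + 9 = 12767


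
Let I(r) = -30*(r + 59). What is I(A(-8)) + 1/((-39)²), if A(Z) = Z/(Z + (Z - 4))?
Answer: -2710421/1521 ≈ -1782.0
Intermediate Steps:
A(Z) = Z/(-4 + 2*Z) (A(Z) = Z/(Z + (-4 + Z)) = Z/(-4 + 2*Z))
I(r) = -1770 - 30*r (I(r) = -30*(59 + r) = -1770 - 30*r)
I(A(-8)) + 1/((-39)²) = (-1770 - 15*(-8)/(-2 - 8)) + 1/((-39)²) = (-1770 - 15*(-8)/(-10)) + 1/1521 = (-1770 - 15*(-8)*(-1)/10) + 1/1521 = (-1770 - 30*⅖) + 1/1521 = (-1770 - 12) + 1/1521 = -1782 + 1/1521 = -2710421/1521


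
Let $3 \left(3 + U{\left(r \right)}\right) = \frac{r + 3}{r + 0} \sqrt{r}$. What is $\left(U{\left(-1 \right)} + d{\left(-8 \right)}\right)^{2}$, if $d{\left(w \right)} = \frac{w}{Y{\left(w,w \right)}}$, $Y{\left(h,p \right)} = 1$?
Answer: $\frac{1085}{9} + \frac{44 i}{3} \approx 120.56 + 14.667 i$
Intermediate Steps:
$d{\left(w \right)} = w$ ($d{\left(w \right)} = \frac{w}{1} = w 1 = w$)
$U{\left(r \right)} = -3 + \frac{3 + r}{3 \sqrt{r}}$ ($U{\left(r \right)} = -3 + \frac{\frac{r + 3}{r + 0} \sqrt{r}}{3} = -3 + \frac{\frac{3 + r}{r} \sqrt{r}}{3} = -3 + \frac{\frac{1}{\sqrt{r}} \left(3 + r\right)}{3} = -3 + \frac{3 + r}{3 \sqrt{r}}$)
$\left(U{\left(-1 \right)} + d{\left(-8 \right)}\right)^{2} = \left(\left(-3 + \frac{1}{\sqrt{-1}} + \frac{\sqrt{-1}}{3}\right) - 8\right)^{2} = \left(\left(-3 - i + \frac{i}{3}\right) - 8\right)^{2} = \left(\left(-3 - \frac{2 i}{3}\right) - 8\right)^{2} = \left(-11 - \frac{2 i}{3}\right)^{2}$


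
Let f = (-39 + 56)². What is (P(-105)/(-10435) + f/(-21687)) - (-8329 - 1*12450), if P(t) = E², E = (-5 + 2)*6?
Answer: 4702357552952/226303845 ≈ 20779.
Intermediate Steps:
E = -18 (E = -3*6 = -18)
f = 289 (f = 17² = 289)
P(t) = 324 (P(t) = (-18)² = 324)
(P(-105)/(-10435) + f/(-21687)) - (-8329 - 1*12450) = (324/(-10435) + 289/(-21687)) - (-8329 - 1*12450) = (324*(-1/10435) + 289*(-1/21687)) - (-8329 - 12450) = (-324/10435 - 289/21687) - 1*(-20779) = -10042303/226303845 + 20779 = 4702357552952/226303845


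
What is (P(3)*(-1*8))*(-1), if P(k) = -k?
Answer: -24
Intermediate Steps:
(P(3)*(-1*8))*(-1) = ((-1*3)*(-1*8))*(-1) = -3*(-8)*(-1) = 24*(-1) = -24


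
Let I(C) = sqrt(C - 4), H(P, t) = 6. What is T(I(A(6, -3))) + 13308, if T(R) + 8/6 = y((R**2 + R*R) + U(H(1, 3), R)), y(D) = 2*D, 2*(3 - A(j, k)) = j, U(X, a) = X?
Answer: 39908/3 ≈ 13303.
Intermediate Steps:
A(j, k) = 3 - j/2
I(C) = sqrt(-4 + C)
T(R) = 32/3 + 4*R**2 (T(R) = -4/3 + 2*((R**2 + R*R) + 6) = -4/3 + 2*((R**2 + R**2) + 6) = -4/3 + 2*(2*R**2 + 6) = -4/3 + 2*(6 + 2*R**2) = -4/3 + (12 + 4*R**2) = 32/3 + 4*R**2)
T(I(A(6, -3))) + 13308 = (32/3 + 4*(sqrt(-4 + (3 - 1/2*6)))**2) + 13308 = (32/3 + 4*(sqrt(-4 + (3 - 3)))**2) + 13308 = (32/3 + 4*(sqrt(-4 + 0))**2) + 13308 = (32/3 + 4*(sqrt(-4))**2) + 13308 = (32/3 + 4*(2*I)**2) + 13308 = (32/3 + 4*(-4)) + 13308 = (32/3 - 16) + 13308 = -16/3 + 13308 = 39908/3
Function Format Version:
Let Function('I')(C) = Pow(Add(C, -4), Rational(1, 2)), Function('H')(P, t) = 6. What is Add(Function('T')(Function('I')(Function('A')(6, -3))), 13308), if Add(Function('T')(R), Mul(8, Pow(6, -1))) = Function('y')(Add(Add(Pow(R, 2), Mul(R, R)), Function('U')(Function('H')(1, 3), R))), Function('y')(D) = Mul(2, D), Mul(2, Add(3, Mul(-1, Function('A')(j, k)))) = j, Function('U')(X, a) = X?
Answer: Rational(39908, 3) ≈ 13303.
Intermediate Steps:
Function('A')(j, k) = Add(3, Mul(Rational(-1, 2), j))
Function('I')(C) = Pow(Add(-4, C), Rational(1, 2))
Function('T')(R) = Add(Rational(32, 3), Mul(4, Pow(R, 2))) (Function('T')(R) = Add(Rational(-4, 3), Mul(2, Add(Add(Pow(R, 2), Mul(R, R)), 6))) = Add(Rational(-4, 3), Mul(2, Add(Add(Pow(R, 2), Pow(R, 2)), 6))) = Add(Rational(-4, 3), Mul(2, Add(Mul(2, Pow(R, 2)), 6))) = Add(Rational(-4, 3), Mul(2, Add(6, Mul(2, Pow(R, 2))))) = Add(Rational(-4, 3), Add(12, Mul(4, Pow(R, 2)))) = Add(Rational(32, 3), Mul(4, Pow(R, 2))))
Add(Function('T')(Function('I')(Function('A')(6, -3))), 13308) = Add(Add(Rational(32, 3), Mul(4, Pow(Pow(Add(-4, Add(3, Mul(Rational(-1, 2), 6))), Rational(1, 2)), 2))), 13308) = Add(Add(Rational(32, 3), Mul(4, Pow(Pow(Add(-4, Add(3, -3)), Rational(1, 2)), 2))), 13308) = Add(Add(Rational(32, 3), Mul(4, Pow(Pow(Add(-4, 0), Rational(1, 2)), 2))), 13308) = Add(Add(Rational(32, 3), Mul(4, Pow(Pow(-4, Rational(1, 2)), 2))), 13308) = Add(Add(Rational(32, 3), Mul(4, Pow(Mul(2, I), 2))), 13308) = Add(Add(Rational(32, 3), Mul(4, -4)), 13308) = Add(Add(Rational(32, 3), -16), 13308) = Add(Rational(-16, 3), 13308) = Rational(39908, 3)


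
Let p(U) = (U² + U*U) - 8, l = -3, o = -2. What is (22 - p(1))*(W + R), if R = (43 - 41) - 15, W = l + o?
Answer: -504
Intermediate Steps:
W = -5 (W = -3 - 2 = -5)
p(U) = -8 + 2*U² (p(U) = (U² + U²) - 8 = 2*U² - 8 = -8 + 2*U²)
R = -13 (R = 2 - 15 = -13)
(22 - p(1))*(W + R) = (22 - (-8 + 2*1²))*(-5 - 13) = (22 - (-8 + 2*1))*(-18) = (22 - (-8 + 2))*(-18) = (22 - 1*(-6))*(-18) = (22 + 6)*(-18) = 28*(-18) = -504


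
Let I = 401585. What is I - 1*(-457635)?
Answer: 859220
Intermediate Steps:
I - 1*(-457635) = 401585 - 1*(-457635) = 401585 + 457635 = 859220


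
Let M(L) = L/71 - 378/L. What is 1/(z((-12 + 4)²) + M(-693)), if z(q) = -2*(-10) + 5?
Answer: 781/12328 ≈ 0.063352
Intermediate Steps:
z(q) = 25 (z(q) = 20 + 5 = 25)
M(L) = -378/L + L/71 (M(L) = L*(1/71) - 378/L = L/71 - 378/L = -378/L + L/71)
1/(z((-12 + 4)²) + M(-693)) = 1/(25 + (-378/(-693) + (1/71)*(-693))) = 1/(25 + (-378*(-1/693) - 693/71)) = 1/(25 + (6/11 - 693/71)) = 1/(25 - 7197/781) = 1/(12328/781) = 781/12328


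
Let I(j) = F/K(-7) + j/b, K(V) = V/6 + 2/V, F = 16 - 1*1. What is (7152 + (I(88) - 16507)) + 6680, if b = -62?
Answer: -5080639/1891 ≈ -2686.7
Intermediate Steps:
F = 15 (F = 16 - 1 = 15)
K(V) = 2/V + V/6 (K(V) = V*(1/6) + 2/V = V/6 + 2/V = 2/V + V/6)
I(j) = -630/61 - j/62 (I(j) = 15/(2/(-7) + (1/6)*(-7)) + j/(-62) = 15/(2*(-1/7) - 7/6) + j*(-1/62) = 15/(-2/7 - 7/6) - j/62 = 15/(-61/42) - j/62 = 15*(-42/61) - j/62 = -630/61 - j/62)
(7152 + (I(88) - 16507)) + 6680 = (7152 + ((-630/61 - 1/62*88) - 16507)) + 6680 = (7152 + ((-630/61 - 44/31) - 16507)) + 6680 = (7152 + (-22214/1891 - 16507)) + 6680 = (7152 - 31236951/1891) + 6680 = -17712519/1891 + 6680 = -5080639/1891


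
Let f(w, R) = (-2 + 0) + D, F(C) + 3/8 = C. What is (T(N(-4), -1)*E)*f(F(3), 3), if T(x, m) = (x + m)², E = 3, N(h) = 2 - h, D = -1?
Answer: -225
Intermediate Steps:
F(C) = -3/8 + C
f(w, R) = -3 (f(w, R) = (-2 + 0) - 1 = -2 - 1 = -3)
T(x, m) = (m + x)²
(T(N(-4), -1)*E)*f(F(3), 3) = ((-1 + (2 - 1*(-4)))²*3)*(-3) = ((-1 + (2 + 4))²*3)*(-3) = ((-1 + 6)²*3)*(-3) = (5²*3)*(-3) = (25*3)*(-3) = 75*(-3) = -225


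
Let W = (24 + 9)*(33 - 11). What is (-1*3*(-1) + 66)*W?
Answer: 50094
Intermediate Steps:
W = 726 (W = 33*22 = 726)
(-1*3*(-1) + 66)*W = (-1*3*(-1) + 66)*726 = (-3*(-1) + 66)*726 = (3 + 66)*726 = 69*726 = 50094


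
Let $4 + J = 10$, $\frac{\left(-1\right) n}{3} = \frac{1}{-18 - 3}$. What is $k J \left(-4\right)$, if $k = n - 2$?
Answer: $\frac{312}{7} \approx 44.571$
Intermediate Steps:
$n = \frac{1}{7}$ ($n = - \frac{3}{-18 - 3} = - \frac{3}{-21} = \left(-3\right) \left(- \frac{1}{21}\right) = \frac{1}{7} \approx 0.14286$)
$J = 6$ ($J = -4 + 10 = 6$)
$k = - \frac{13}{7}$ ($k = \frac{1}{7} - 2 = - \frac{13}{7} \approx -1.8571$)
$k J \left(-4\right) = - \frac{13 \cdot 6 \left(-4\right)}{7} = \left(- \frac{13}{7}\right) \left(-24\right) = \frac{312}{7}$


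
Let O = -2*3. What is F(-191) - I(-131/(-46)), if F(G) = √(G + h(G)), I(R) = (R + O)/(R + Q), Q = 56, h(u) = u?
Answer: 145/2707 + I*√382 ≈ 0.053565 + 19.545*I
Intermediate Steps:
O = -6
I(R) = (-6 + R)/(56 + R) (I(R) = (R - 6)/(R + 56) = (-6 + R)/(56 + R))
F(G) = √2*√G (F(G) = √(G + G) = √(2*G) = √2*√G)
F(-191) - I(-131/(-46)) = √2*√(-191) - (-6 - 131/(-46))/(56 - 131/(-46)) = √2*(I*√191) - (-6 - 131*(-1/46))/(56 - 131*(-1/46)) = I*√382 - (-6 + 131/46)/(56 + 131/46) = I*√382 - (-145)/(2707/46*46) = I*√382 - 46*(-145)/(2707*46) = I*√382 - 1*(-145/2707) = I*√382 + 145/2707 = 145/2707 + I*√382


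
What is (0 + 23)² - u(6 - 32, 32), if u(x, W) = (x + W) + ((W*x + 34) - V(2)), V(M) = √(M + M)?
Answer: 1323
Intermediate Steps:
V(M) = √2*√M (V(M) = √(2*M) = √2*√M)
u(x, W) = 32 + W + x + W*x (u(x, W) = (x + W) + ((W*x + 34) - √2*√2) = (W + x) + ((34 + W*x) - 1*2) = (W + x) + ((34 + W*x) - 2) = (W + x) + (32 + W*x) = 32 + W + x + W*x)
(0 + 23)² - u(6 - 32, 32) = (0 + 23)² - (32 + 32 + (6 - 32) + 32*(6 - 32)) = 23² - (32 + 32 - 26 + 32*(-26)) = 529 - (32 + 32 - 26 - 832) = 529 - 1*(-794) = 529 + 794 = 1323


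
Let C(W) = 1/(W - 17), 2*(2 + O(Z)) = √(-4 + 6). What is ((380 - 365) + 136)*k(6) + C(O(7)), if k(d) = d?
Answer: 653188/721 - √2/721 ≈ 905.95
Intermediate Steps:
O(Z) = -2 + √2/2 (O(Z) = -2 + √(-4 + 6)/2 = -2 + √2/2)
C(W) = 1/(-17 + W)
((380 - 365) + 136)*k(6) + C(O(7)) = ((380 - 365) + 136)*6 + 1/(-17 + (-2 + √2/2)) = (15 + 136)*6 + 1/(-19 + √2/2) = 151*6 + 1/(-19 + √2/2) = 906 + 1/(-19 + √2/2)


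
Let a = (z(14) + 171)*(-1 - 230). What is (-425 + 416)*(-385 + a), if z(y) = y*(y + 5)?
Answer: 911988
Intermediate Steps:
z(y) = y*(5 + y)
a = -100947 (a = (14*(5 + 14) + 171)*(-1 - 230) = (14*19 + 171)*(-231) = (266 + 171)*(-231) = 437*(-231) = -100947)
(-425 + 416)*(-385 + a) = (-425 + 416)*(-385 - 100947) = -9*(-101332) = 911988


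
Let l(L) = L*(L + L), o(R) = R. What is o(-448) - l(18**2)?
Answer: -210400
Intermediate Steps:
l(L) = 2*L**2 (l(L) = L*(2*L) = 2*L**2)
o(-448) - l(18**2) = -448 - 2*(18**2)**2 = -448 - 2*324**2 = -448 - 2*104976 = -448 - 1*209952 = -448 - 209952 = -210400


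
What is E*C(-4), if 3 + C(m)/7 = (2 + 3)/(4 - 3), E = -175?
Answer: -2450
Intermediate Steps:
C(m) = 14 (C(m) = -21 + 7*((2 + 3)/(4 - 3)) = -21 + 7*(5/1) = -21 + 7*(5*1) = -21 + 7*5 = -21 + 35 = 14)
E*C(-4) = -175*14 = -2450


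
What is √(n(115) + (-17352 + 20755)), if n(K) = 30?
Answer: √3433 ≈ 58.592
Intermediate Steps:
√(n(115) + (-17352 + 20755)) = √(30 + (-17352 + 20755)) = √(30 + 3403) = √3433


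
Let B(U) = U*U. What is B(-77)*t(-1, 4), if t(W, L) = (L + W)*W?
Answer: -17787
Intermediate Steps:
B(U) = U²
t(W, L) = W*(L + W)
B(-77)*t(-1, 4) = (-77)²*(-(4 - 1)) = 5929*(-1*3) = 5929*(-3) = -17787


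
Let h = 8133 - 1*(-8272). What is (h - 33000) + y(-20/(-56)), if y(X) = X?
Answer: -232325/14 ≈ -16595.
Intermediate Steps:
h = 16405 (h = 8133 + 8272 = 16405)
(h - 33000) + y(-20/(-56)) = (16405 - 33000) - 20/(-56) = -16595 - 20*(-1/56) = -16595 + 5/14 = -232325/14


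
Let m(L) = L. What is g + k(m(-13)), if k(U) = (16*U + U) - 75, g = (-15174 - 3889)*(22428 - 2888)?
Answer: -372491316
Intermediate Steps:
g = -372491020 (g = -19063*19540 = -372491020)
k(U) = -75 + 17*U (k(U) = 17*U - 75 = -75 + 17*U)
g + k(m(-13)) = -372491020 + (-75 + 17*(-13)) = -372491020 + (-75 - 221) = -372491020 - 296 = -372491316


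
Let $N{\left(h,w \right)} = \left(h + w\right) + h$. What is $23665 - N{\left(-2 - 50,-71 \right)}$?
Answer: $23840$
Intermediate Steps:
$N{\left(h,w \right)} = w + 2 h$
$23665 - N{\left(-2 - 50,-71 \right)} = 23665 - \left(-71 + 2 \left(-2 - 50\right)\right) = 23665 - \left(-71 + 2 \left(-52\right)\right) = 23665 - \left(-71 - 104\right) = 23665 - -175 = 23665 + 175 = 23840$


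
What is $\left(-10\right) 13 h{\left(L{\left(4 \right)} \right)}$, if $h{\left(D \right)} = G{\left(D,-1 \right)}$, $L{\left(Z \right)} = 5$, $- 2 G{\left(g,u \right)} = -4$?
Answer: $-260$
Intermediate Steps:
$G{\left(g,u \right)} = 2$ ($G{\left(g,u \right)} = \left(- \frac{1}{2}\right) \left(-4\right) = 2$)
$h{\left(D \right)} = 2$
$\left(-10\right) 13 h{\left(L{\left(4 \right)} \right)} = \left(-10\right) 13 \cdot 2 = \left(-130\right) 2 = -260$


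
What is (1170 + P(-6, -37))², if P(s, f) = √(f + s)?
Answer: (1170 + I*√43)² ≈ 1.3689e+6 + 1.534e+4*I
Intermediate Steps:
(1170 + P(-6, -37))² = (1170 + √(-37 - 6))² = (1170 + √(-43))² = (1170 + I*√43)²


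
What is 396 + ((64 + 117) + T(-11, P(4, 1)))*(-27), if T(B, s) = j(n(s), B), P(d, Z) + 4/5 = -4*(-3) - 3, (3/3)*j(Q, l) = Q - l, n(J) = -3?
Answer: -4707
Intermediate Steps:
j(Q, l) = Q - l
P(d, Z) = 41/5 (P(d, Z) = -⅘ + (-4*(-3) - 3) = -⅘ + (12 - 3) = -⅘ + 9 = 41/5)
T(B, s) = -3 - B
396 + ((64 + 117) + T(-11, P(4, 1)))*(-27) = 396 + ((64 + 117) + (-3 - 1*(-11)))*(-27) = 396 + (181 + (-3 + 11))*(-27) = 396 + (181 + 8)*(-27) = 396 + 189*(-27) = 396 - 5103 = -4707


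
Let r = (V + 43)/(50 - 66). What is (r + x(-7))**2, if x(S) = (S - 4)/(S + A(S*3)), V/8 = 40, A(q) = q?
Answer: 6235009/12544 ≈ 497.05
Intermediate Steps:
V = 320 (V = 8*40 = 320)
x(S) = (-4 + S)/(4*S) (x(S) = (S - 4)/(S + S*3) = (-4 + S)/(S + 3*S) = (-4 + S)/((4*S)) = (-4 + S)*(1/(4*S)) = (-4 + S)/(4*S))
r = -363/16 (r = (320 + 43)/(50 - 66) = 363/(-16) = 363*(-1/16) = -363/16 ≈ -22.688)
(r + x(-7))**2 = (-363/16 + (1/4)*(-4 - 7)/(-7))**2 = (-363/16 + (1/4)*(-1/7)*(-11))**2 = (-363/16 + 11/28)**2 = (-2497/112)**2 = 6235009/12544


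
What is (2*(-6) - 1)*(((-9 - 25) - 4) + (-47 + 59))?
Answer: 338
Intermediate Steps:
(2*(-6) - 1)*(((-9 - 25) - 4) + (-47 + 59)) = (-12 - 1)*((-34 - 4) + 12) = -13*(-38 + 12) = -13*(-26) = 338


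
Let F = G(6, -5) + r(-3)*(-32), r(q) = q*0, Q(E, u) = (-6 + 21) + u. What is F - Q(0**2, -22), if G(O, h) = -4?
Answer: 3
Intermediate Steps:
Q(E, u) = 15 + u
r(q) = 0
F = -4 (F = -4 + 0*(-32) = -4 + 0 = -4)
F - Q(0**2, -22) = -4 - (15 - 22) = -4 - 1*(-7) = -4 + 7 = 3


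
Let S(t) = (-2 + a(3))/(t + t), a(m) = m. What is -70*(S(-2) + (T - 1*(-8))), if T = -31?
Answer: 3255/2 ≈ 1627.5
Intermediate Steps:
S(t) = 1/(2*t) (S(t) = (-2 + 3)/(t + t) = 1/(2*t))
-70*(S(-2) + (T - 1*(-8))) = -70*((½)/(-2) + (-31 - 1*(-8))) = -70*((½)*(-½) + (-31 + 8)) = -70*(-¼ - 23) = -70*(-93/4) = 3255/2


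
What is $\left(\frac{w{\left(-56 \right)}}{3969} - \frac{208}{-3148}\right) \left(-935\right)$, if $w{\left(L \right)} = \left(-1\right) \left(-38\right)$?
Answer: $- \frac{220934890}{3123603} \approx -70.731$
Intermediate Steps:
$w{\left(L \right)} = 38$
$\left(\frac{w{\left(-56 \right)}}{3969} - \frac{208}{-3148}\right) \left(-935\right) = \left(\frac{38}{3969} - \frac{208}{-3148}\right) \left(-935\right) = \left(38 \cdot \frac{1}{3969} - - \frac{52}{787}\right) \left(-935\right) = \left(\frac{38}{3969} + \frac{52}{787}\right) \left(-935\right) = \frac{236294}{3123603} \left(-935\right) = - \frac{220934890}{3123603}$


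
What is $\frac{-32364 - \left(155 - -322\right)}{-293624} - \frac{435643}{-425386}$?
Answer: $\frac{5457128533}{4803982264} \approx 1.136$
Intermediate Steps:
$\frac{-32364 - \left(155 - -322\right)}{-293624} - \frac{435643}{-425386} = \left(-32364 - \left(155 + 322\right)\right) \left(- \frac{1}{293624}\right) - - \frac{33511}{32722} = \left(-32364 - 477\right) \left(- \frac{1}{293624}\right) + \frac{33511}{32722} = \left(-32841\right) \left(- \frac{1}{293624}\right) + \frac{33511}{32722} = \frac{32841}{293624} + \frac{33511}{32722} = \frac{5457128533}{4803982264}$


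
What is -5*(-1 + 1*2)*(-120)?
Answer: 600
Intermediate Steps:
-5*(-1 + 1*2)*(-120) = -5*(-1 + 2)*(-120) = -5*1*(-120) = -5*(-120) = 600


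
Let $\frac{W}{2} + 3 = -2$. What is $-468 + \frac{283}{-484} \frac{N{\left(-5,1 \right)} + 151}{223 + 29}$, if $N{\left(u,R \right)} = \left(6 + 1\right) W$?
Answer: $- \frac{6344883}{13552} \approx -468.19$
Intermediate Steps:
$W = -10$ ($W = -6 + 2 \left(-2\right) = -6 - 4 = -10$)
$N{\left(u,R \right)} = -70$ ($N{\left(u,R \right)} = \left(6 + 1\right) \left(-10\right) = 7 \left(-10\right) = -70$)
$-468 + \frac{283}{-484} \frac{N{\left(-5,1 \right)} + 151}{223 + 29} = -468 + \frac{283}{-484} \frac{-70 + 151}{223 + 29} = -468 + 283 \left(- \frac{1}{484}\right) \frac{81}{252} = -468 - \frac{283 \cdot 81 \cdot \frac{1}{252}}{484} = -468 - \frac{2547}{13552} = - \frac{6344883}{13552}$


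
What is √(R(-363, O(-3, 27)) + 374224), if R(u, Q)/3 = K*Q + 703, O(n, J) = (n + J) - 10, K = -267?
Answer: √365119 ≈ 604.25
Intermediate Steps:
O(n, J) = -10 + J + n (O(n, J) = (J + n) - 10 = -10 + J + n)
R(u, Q) = 2109 - 801*Q (R(u, Q) = 3*(-267*Q + 703) = 3*(703 - 267*Q) = 2109 - 801*Q)
√(R(-363, O(-3, 27)) + 374224) = √((2109 - 801*(-10 + 27 - 3)) + 374224) = √((2109 - 801*14) + 374224) = √((2109 - 11214) + 374224) = √(-9105 + 374224) = √365119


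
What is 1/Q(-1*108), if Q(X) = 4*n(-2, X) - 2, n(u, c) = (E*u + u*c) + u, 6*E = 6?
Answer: 1/846 ≈ 0.0011820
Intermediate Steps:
E = 1 (E = (⅙)*6 = 1)
n(u, c) = 2*u + c*u (n(u, c) = (1*u + u*c) + u = (u + c*u) + u = 2*u + c*u)
Q(X) = -18 - 8*X (Q(X) = 4*(-2*(2 + X)) - 2 = 4*(-4 - 2*X) - 2 = (-16 - 8*X) - 2 = -18 - 8*X)
1/Q(-1*108) = 1/(-18 - (-8)*108) = 1/(-18 - 8*(-108)) = 1/(-18 + 864) = 1/846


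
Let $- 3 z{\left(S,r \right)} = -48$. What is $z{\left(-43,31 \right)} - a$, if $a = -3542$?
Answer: $3558$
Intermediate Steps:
$z{\left(S,r \right)} = 16$ ($z{\left(S,r \right)} = \left(- \frac{1}{3}\right) \left(-48\right) = 16$)
$z{\left(-43,31 \right)} - a = 16 - -3542 = 16 + 3542 = 3558$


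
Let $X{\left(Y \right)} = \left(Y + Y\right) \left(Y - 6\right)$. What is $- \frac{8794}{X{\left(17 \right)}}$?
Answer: $- \frac{4397}{187} \approx -23.513$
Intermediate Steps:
$X{\left(Y \right)} = 2 Y \left(-6 + Y\right)$
$- \frac{8794}{X{\left(17 \right)}} = - \frac{8794}{2 \cdot 17 \left(-6 + 17\right)} = - \frac{8794}{2 \cdot 17 \cdot 11} = - \frac{8794}{374} = \left(-8794\right) \frac{1}{374} = - \frac{4397}{187}$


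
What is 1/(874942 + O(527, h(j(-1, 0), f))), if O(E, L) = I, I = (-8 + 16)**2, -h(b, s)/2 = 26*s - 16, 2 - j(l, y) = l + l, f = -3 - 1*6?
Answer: 1/875006 ≈ 1.1428e-6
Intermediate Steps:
f = -9 (f = -3 - 6 = -9)
j(l, y) = 2 - 2*l (j(l, y) = 2 - (l + l) = 2 - 2*l)
h(b, s) = 32 - 52*s (h(b, s) = -2*(26*s - 16) = -2*(-16 + 26*s) = 32 - 52*s)
I = 64 (I = 8**2 = 64)
O(E, L) = 64
1/(874942 + O(527, h(j(-1, 0), f))) = 1/(874942 + 64) = 1/875006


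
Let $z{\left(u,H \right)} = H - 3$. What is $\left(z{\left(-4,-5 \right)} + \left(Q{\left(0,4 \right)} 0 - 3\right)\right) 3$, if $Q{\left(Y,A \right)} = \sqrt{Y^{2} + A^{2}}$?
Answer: $-33$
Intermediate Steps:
$Q{\left(Y,A \right)} = \sqrt{A^{2} + Y^{2}}$
$z{\left(u,H \right)} = -3 + H$
$\left(z{\left(-4,-5 \right)} + \left(Q{\left(0,4 \right)} 0 - 3\right)\right) 3 = \left(\left(-3 - 5\right) - \left(3 - \sqrt{4^{2} + 0^{2}} \cdot 0\right)\right) 3 = \left(-8 - \left(3 - \sqrt{16 + 0} \cdot 0\right)\right) 3 = \left(-8 - \left(3 - \sqrt{16} \cdot 0\right)\right) 3 = \left(-8 + \left(4 \cdot 0 - 3\right)\right) 3 = \left(-8 + \left(0 - 3\right)\right) 3 = \left(-8 - 3\right) 3 = \left(-11\right) 3 = -33$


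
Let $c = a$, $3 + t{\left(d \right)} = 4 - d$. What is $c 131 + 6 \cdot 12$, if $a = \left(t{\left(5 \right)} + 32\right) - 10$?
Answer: $2430$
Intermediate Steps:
$t{\left(d \right)} = 1 - d$ ($t{\left(d \right)} = -3 - \left(-4 + d\right) = 1 - d$)
$a = 18$ ($a = \left(\left(1 - 5\right) + 32\right) - 10 = \left(-4 + 32\right) - 10 = 28 - 10 = 18$)
$c = 18$
$c 131 + 6 \cdot 12 = 18 \cdot 131 + 6 \cdot 12 = 2358 + 72 = 2430$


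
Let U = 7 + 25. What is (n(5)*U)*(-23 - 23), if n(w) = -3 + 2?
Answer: 1472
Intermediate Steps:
n(w) = -1
U = 32
(n(5)*U)*(-23 - 23) = (-1*32)*(-23 - 23) = -32*(-46) = 1472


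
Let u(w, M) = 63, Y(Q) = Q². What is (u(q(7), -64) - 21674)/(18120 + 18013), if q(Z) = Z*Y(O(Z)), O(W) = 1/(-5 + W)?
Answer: -21611/36133 ≈ -0.59810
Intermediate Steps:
q(Z) = Z/(-5 + Z)² (q(Z) = Z*(1/(-5 + Z))² = Z/(-5 + Z)²)
(u(q(7), -64) - 21674)/(18120 + 18013) = (63 - 21674)/(18120 + 18013) = -21611/36133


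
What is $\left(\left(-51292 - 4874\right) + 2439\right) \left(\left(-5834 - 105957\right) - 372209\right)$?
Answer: $26003868000$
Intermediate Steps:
$\left(\left(-51292 - 4874\right) + 2439\right) \left(\left(-5834 - 105957\right) - 372209\right) = \left(-56166 + 2439\right) \left(-111791 - 372209\right) = \left(-53727\right) \left(-484000\right) = 26003868000$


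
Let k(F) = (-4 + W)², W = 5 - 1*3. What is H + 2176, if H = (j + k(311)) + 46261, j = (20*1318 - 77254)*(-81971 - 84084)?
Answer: 8451251611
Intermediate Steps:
j = 8451203170 (j = (26360 - 77254)*(-166055) = -50894*(-166055) = 8451203170)
W = 2 (W = 5 - 3 = 2)
k(F) = 4 (k(F) = (-4 + 2)² = (-2)² = 4)
H = 8451249435 (H = (8451203170 + 4) + 46261 = 8451203174 + 46261 = 8451249435)
H + 2176 = 8451249435 + 2176 = 8451251611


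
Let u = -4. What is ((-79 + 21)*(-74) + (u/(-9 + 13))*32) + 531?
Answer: 4791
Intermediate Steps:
((-79 + 21)*(-74) + (u/(-9 + 13))*32) + 531 = ((-79 + 21)*(-74) + (-4/(-9 + 13))*32) + 531 = (-58*(-74) + (-4/4)*32) + 531 = (4292 + ((¼)*(-4))*32) + 531 = (4292 - 1*32) + 531 = (4292 - 32) + 531 = 4260 + 531 = 4791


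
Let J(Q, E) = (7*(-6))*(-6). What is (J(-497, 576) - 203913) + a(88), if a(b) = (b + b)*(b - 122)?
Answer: -209645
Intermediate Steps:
J(Q, E) = 252 (J(Q, E) = -42*(-6) = 252)
a(b) = 2*b*(-122 + b) (a(b) = (2*b)*(-122 + b) = 2*b*(-122 + b))
(J(-497, 576) - 203913) + a(88) = (252 - 203913) + 2*88*(-122 + 88) = -203661 + 2*88*(-34) = -203661 - 5984 = -209645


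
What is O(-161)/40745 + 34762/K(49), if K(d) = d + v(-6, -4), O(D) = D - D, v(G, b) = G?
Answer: 34762/43 ≈ 808.42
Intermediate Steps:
O(D) = 0
K(d) = -6 + d (K(d) = d - 6 = -6 + d)
O(-161)/40745 + 34762/K(49) = 0/40745 + 34762/(-6 + 49) = 0*(1/40745) + 34762/43 = 0 + 34762*(1/43) = 0 + 34762/43 = 34762/43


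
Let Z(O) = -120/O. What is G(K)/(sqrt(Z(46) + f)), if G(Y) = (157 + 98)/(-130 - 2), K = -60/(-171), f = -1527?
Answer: 85*I*sqrt(89907)/515988 ≈ 0.049394*I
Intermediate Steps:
K = 20/57 (K = -60*(-1/171) = 20/57 ≈ 0.35088)
G(Y) = -85/44 (G(Y) = 255/(-132) = 255*(-1/132) = -85/44)
G(K)/(sqrt(Z(46) + f)) = -85/(44*sqrt(-120/46 - 1527)) = -85/(44*sqrt(-120*1/46 - 1527)) = -85/(44*sqrt(-60/23 - 1527)) = -85*(-I*sqrt(89907)/11727)/44 = -(-85)*I*sqrt(89907)/515988 = 85*I*sqrt(89907)/515988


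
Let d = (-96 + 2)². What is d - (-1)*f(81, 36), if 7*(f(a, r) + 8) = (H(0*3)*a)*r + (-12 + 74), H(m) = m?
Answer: 61858/7 ≈ 8836.9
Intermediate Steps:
d = 8836 (d = (-94)² = 8836)
f(a, r) = 6/7 (f(a, r) = -8 + (((0*3)*a)*r + (-12 + 74))/7 = -8 + ((0*a)*r + 62)/7 = -8 + (0*r + 62)/7 = -8 + (0 + 62)/7 = -8 + (⅐)*62 = -8 + 62/7 = 6/7)
d - (-1)*f(81, 36) = 8836 - (-1)*6/7 = 8836 - 1*(-6/7) = 8836 + 6/7 = 61858/7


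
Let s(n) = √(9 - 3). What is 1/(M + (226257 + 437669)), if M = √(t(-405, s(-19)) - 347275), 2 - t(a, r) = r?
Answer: 1/(663926 + I*√(347273 + √6)) ≈ 1.5062e-6 - 1.34e-9*I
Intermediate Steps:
s(n) = √6
t(a, r) = 2 - r
M = √(-347273 - √6) (M = √((2 - √6) - 347275) = √(-347273 - √6) ≈ 589.3*I)
1/(M + (226257 + 437669)) = 1/(√(-347273 - √6) + (226257 + 437669)) = 1/(√(-347273 - √6) + 663926) = 1/(663926 + √(-347273 - √6))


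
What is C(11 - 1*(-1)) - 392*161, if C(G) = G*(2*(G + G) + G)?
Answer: -62392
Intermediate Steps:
C(G) = 5*G² (C(G) = G*(2*(2*G) + G) = G*(4*G + G) = G*(5*G) = 5*G²)
C(11 - 1*(-1)) - 392*161 = 5*(11 - 1*(-1))² - 392*161 = 5*(11 + 1)² - 63112 = 5*12² - 63112 = 5*144 - 63112 = 720 - 63112 = -62392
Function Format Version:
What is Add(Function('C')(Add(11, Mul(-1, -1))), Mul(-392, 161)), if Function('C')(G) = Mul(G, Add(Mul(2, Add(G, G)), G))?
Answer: -62392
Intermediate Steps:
Function('C')(G) = Mul(5, Pow(G, 2)) (Function('C')(G) = Mul(G, Add(Mul(2, Mul(2, G)), G)) = Mul(G, Add(Mul(4, G), G)) = Mul(G, Mul(5, G)) = Mul(5, Pow(G, 2)))
Add(Function('C')(Add(11, Mul(-1, -1))), Mul(-392, 161)) = Add(Mul(5, Pow(Add(11, Mul(-1, -1)), 2)), Mul(-392, 161)) = Add(Mul(5, Pow(Add(11, 1), 2)), -63112) = Add(Mul(5, Pow(12, 2)), -63112) = Add(Mul(5, 144), -63112) = Add(720, -63112) = -62392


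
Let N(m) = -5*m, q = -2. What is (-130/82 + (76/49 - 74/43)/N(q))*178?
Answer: -123196292/431935 ≈ -285.22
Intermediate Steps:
(-130/82 + (76/49 - 74/43)/N(q))*178 = (-130/82 + (76/49 - 74/43)/((-5*(-2))))*178 = (-130*1/82 + (76*(1/49) - 74*1/43)/10)*178 = (-65/41 + (76/49 - 74/43)*(⅒))*178 = (-65/41 - 358/2107*⅒)*178 = (-65/41 - 179/10535)*178 = -692114/431935*178 = -123196292/431935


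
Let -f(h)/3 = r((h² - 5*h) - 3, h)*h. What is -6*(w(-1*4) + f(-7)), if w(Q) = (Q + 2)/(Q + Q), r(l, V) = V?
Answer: 1761/2 ≈ 880.50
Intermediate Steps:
f(h) = -3*h² (f(h) = -3*h*h = -3*h²)
w(Q) = (2 + Q)/(2*Q) (w(Q) = (2 + Q)/((2*Q)) = (2 + Q)*(1/(2*Q)) = (2 + Q)/(2*Q))
-6*(w(-1*4) + f(-7)) = -6*((2 - 1*4)/(2*((-1*4))) - 3*(-7)²) = -6*((½)*(2 - 4)/(-4) - 3*49) = -6*((½)*(-¼)*(-2) - 147) = -6*(¼ - 147) = -6*(-587/4) = 1761/2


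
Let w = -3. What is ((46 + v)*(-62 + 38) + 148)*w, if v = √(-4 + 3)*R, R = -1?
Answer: 2868 - 72*I ≈ 2868.0 - 72.0*I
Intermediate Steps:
v = -I (v = √(-4 + 3)*(-1) = √(-1)*(-1) = I*(-1) = -I ≈ -1.0*I)
((46 + v)*(-62 + 38) + 148)*w = ((46 - I)*(-62 + 38) + 148)*(-3) = ((46 - I)*(-24) + 148)*(-3) = ((-1104 + 24*I) + 148)*(-3) = (-956 + 24*I)*(-3) = 2868 - 72*I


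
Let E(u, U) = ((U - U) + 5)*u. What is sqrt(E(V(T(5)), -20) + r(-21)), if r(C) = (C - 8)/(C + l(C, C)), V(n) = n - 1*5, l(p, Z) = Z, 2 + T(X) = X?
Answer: I*sqrt(16422)/42 ≈ 3.0512*I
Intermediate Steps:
T(X) = -2 + X
V(n) = -5 + n (V(n) = n - 5 = -5 + n)
E(u, U) = 5*u (E(u, U) = (0 + 5)*u = 5*u)
r(C) = (-8 + C)/(2*C) (r(C) = (C - 8)/(C + C) = (-8 + C)/((2*C)) = (-8 + C)*(1/(2*C)) = (-8 + C)/(2*C))
sqrt(E(V(T(5)), -20) + r(-21)) = sqrt(5*(-5 + (-2 + 5)) + (1/2)*(-8 - 21)/(-21)) = sqrt(5*(-5 + 3) + (1/2)*(-1/21)*(-29)) = sqrt(5*(-2) + 29/42) = sqrt(-10 + 29/42) = sqrt(-391/42) = I*sqrt(16422)/42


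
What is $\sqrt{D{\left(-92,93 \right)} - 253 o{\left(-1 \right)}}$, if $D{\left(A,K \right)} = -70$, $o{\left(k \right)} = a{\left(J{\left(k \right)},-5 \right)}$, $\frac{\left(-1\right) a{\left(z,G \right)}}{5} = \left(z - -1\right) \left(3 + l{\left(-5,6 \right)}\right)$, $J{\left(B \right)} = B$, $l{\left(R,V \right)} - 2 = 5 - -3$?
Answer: $i \sqrt{70} \approx 8.3666 i$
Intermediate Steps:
$l{\left(R,V \right)} = 10$ ($l{\left(R,V \right)} = 2 + \left(5 - -3\right) = 2 + \left(5 + 3\right) = 2 + 8 = 10$)
$a{\left(z,G \right)} = -65 - 65 z$ ($a{\left(z,G \right)} = - 5 \left(z - -1\right) \left(3 + 10\right) = - 5 \left(z + \left(-2 + 3\right)\right) 13 = - 5 \left(z + 1\right) 13 = - 5 \left(1 + z\right) 13 = - 5 \left(13 + 13 z\right) = -65 - 65 z$)
$o{\left(k \right)} = -65 - 65 k$
$\sqrt{D{\left(-92,93 \right)} - 253 o{\left(-1 \right)}} = \sqrt{-70 - 253 \left(-65 - -65\right)} = \sqrt{-70 - 253 \left(-65 + 65\right)} = \sqrt{-70 - 0} = \sqrt{-70 + 0} = \sqrt{-70} = i \sqrt{70}$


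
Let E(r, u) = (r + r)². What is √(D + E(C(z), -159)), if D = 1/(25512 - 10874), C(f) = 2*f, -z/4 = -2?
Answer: √219413563694/14638 ≈ 32.000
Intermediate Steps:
z = 8 (z = -4*(-2) = 8)
E(r, u) = 4*r² (E(r, u) = (2*r)² = 4*r²)
D = 1/14638 ≈ 6.8315e-5
√(D + E(C(z), -159)) = √(1/14638 + 4*(2*8)²) = √(1/14638 + 4*16²) = √(1/14638 + 4*256) = √(1/14638 + 1024) = √(14989313/14638) = √219413563694/14638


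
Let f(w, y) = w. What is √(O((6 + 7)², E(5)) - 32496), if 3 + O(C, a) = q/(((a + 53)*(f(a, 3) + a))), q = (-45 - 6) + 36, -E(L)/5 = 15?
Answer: I*√393237955/110 ≈ 180.27*I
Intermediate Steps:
E(L) = -75 (E(L) = -5*15 = -75)
q = -15 (q = -51 + 36 = -15)
O(C, a) = -3 - 15/(2*a*(53 + a)) (O(C, a) = -3 - 15*1/((a + 53)*(a + a)) = -3 - 15*1/(2*a*(53 + a)) = -3 - 15/(2*a*(53 + a)))
√(O((6 + 7)², E(5)) - 32496) = √((3/2)*(-5 - 106*(-75) - 2*(-75)²)/(-75*(53 - 75)) - 32496) = √((3/2)*(-1/75)*(-5 + 7950 - 2*5625)/(-22) - 32496) = √((3/2)*(-1/75)*(-1/22)*(-5 + 7950 - 11250) - 32496) = √((3/2)*(-1/75)*(-1/22)*(-3305) - 32496) = √(-661/220 - 32496) = √(-7149781/220) = I*√393237955/110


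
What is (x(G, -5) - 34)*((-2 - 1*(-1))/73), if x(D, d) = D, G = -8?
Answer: 42/73 ≈ 0.57534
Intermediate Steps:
(x(G, -5) - 34)*((-2 - 1*(-1))/73) = (-8 - 34)*((-2 - 1*(-1))/73) = -42*(-2 + 1)/73 = -42*(-1)/73 = -42*(-1/73) = 42/73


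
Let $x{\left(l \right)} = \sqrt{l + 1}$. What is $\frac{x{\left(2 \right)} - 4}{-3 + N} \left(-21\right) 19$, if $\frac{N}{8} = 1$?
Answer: $\frac{1596}{5} - \frac{399 \sqrt{3}}{5} \approx 180.98$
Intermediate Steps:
$x{\left(l \right)} = \sqrt{1 + l}$
$N = 8$ ($N = 8 \cdot 1 = 8$)
$\frac{x{\left(2 \right)} - 4}{-3 + N} \left(-21\right) 19 = \frac{\sqrt{1 + 2} - 4}{-3 + 8} \left(-21\right) 19 = \frac{\sqrt{3} - 4}{5} \left(-21\right) 19 = \left(-4 + \sqrt{3}\right) \frac{1}{5} \left(-21\right) 19 = \left(- \frac{4}{5} + \frac{\sqrt{3}}{5}\right) \left(-21\right) 19 = \left(\frac{84}{5} - \frac{21 \sqrt{3}}{5}\right) 19 = \frac{1596}{5} - \frac{399 \sqrt{3}}{5}$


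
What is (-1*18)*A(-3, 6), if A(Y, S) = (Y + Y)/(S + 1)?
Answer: 108/7 ≈ 15.429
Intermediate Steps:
A(Y, S) = 2*Y/(1 + S) (A(Y, S) = (2*Y)/(1 + S) = 2*Y/(1 + S))
(-1*18)*A(-3, 6) = (-1*18)*(2*(-3)/(1 + 6)) = -36*(-3)/7 = -18*(-6/7) = 108/7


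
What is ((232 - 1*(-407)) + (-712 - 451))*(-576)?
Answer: 301824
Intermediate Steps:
((232 - 1*(-407)) + (-712 - 451))*(-576) = ((232 + 407) - 1163)*(-576) = (639 - 1163)*(-576) = -524*(-576) = 301824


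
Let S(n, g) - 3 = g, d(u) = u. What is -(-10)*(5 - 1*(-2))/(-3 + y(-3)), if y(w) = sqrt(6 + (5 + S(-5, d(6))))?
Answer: 210/11 + 140*sqrt(5)/11 ≈ 47.550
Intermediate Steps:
S(n, g) = 3 + g
y(w) = 2*sqrt(5) (y(w) = sqrt(6 + (5 + (3 + 6))) = sqrt(6 + (5 + 9)) = sqrt(6 + 14) = sqrt(20) = 2*sqrt(5))
-(-10)*(5 - 1*(-2))/(-3 + y(-3)) = -(-10)*(5 - 1*(-2))/(-3 + 2*sqrt(5)) = -(-10)*(5 + 2)/(-3 + 2*sqrt(5)) = -(-10)*7/(-3 + 2*sqrt(5)) = -(-70)/(-3 + 2*sqrt(5)) = 70/(-3 + 2*sqrt(5))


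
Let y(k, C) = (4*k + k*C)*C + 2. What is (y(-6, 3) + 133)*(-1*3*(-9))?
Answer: 243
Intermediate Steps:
y(k, C) = 2 + C*(4*k + C*k) (y(k, C) = (4*k + C*k)*C + 2 = C*(4*k + C*k) + 2 = 2 + C*(4*k + C*k))
(y(-6, 3) + 133)*(-1*3*(-9)) = ((2 - 6*3² + 4*3*(-6)) + 133)*(-1*3*(-9)) = ((2 - 6*9 - 72) + 133)*(-3*(-9)) = ((2 - 54 - 72) + 133)*27 = (-124 + 133)*27 = 9*27 = 243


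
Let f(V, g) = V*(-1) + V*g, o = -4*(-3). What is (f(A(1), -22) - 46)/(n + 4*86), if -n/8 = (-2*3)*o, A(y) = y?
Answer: -3/40 ≈ -0.075000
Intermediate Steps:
o = 12
f(V, g) = -V + V*g
n = 576 (n = -8*(-2*3)*12 = -(-48)*12 = -8*(-72) = 576)
(f(A(1), -22) - 46)/(n + 4*86) = (1*(-1 - 22) - 46)/(576 + 4*86) = (1*(-23) - 46)/(576 + 344) = (-23 - 46)/920 = -69*1/920 = -3/40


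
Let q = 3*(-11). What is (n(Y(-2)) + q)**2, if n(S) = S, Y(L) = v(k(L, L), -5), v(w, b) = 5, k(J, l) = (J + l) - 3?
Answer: 784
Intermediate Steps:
k(J, l) = -3 + J + l
q = -33
Y(L) = 5
(n(Y(-2)) + q)**2 = (5 - 33)**2 = (-28)**2 = 784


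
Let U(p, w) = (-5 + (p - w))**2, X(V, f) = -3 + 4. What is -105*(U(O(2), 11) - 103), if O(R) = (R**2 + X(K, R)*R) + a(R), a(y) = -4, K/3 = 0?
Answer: -9765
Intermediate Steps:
K = 0 (K = 3*0 = 0)
X(V, f) = 1
O(R) = -4 + R + R**2 (O(R) = (R**2 + 1*R) - 4 = (R**2 + R) - 4 = (R + R**2) - 4 = -4 + R + R**2)
U(p, w) = (-5 + p - w)**2
-105*(U(O(2), 11) - 103) = -105*((5 + 11 - (-4 + 2 + 2**2))**2 - 103) = -105*((5 + 11 - (-4 + 2 + 4))**2 - 103) = -105*((5 + 11 - 1*2)**2 - 103) = -105*((5 + 11 - 2)**2 - 103) = -105*(14**2 - 103) = -105*(196 - 103) = -105*93 = -9765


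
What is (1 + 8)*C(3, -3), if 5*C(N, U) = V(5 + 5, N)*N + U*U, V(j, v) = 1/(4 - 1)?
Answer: 18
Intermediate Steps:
V(j, v) = ⅓ (V(j, v) = 1/3 = ⅓)
C(N, U) = U²/5 + N/15 (C(N, U) = (N/3 + U*U)/5 = (N/3 + U²)/5 = (U² + N/3)/5 = U²/5 + N/15)
(1 + 8)*C(3, -3) = (1 + 8)*((⅕)*(-3)² + (1/15)*3) = 9*((⅕)*9 + ⅕) = 9*(9/5 + ⅕) = 9*2 = 18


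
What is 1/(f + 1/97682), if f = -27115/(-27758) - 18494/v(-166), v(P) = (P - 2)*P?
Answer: 1350305564088/423581583905 ≈ 3.1878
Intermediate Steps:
v(P) = P*(-2 + P) (v(P) = (-2 + P)*P = P*(-2 + P))
f = 8672381/27646968 (f = -27115/(-27758) - 18494*(-1/(166*(-2 - 166))) = -27115*(-1/27758) - 18494/((-166*(-168))) = 27115/27758 - 18494/27888 = 27115/27758 - 18494*1/27888 = 27115/27758 - 1321/1992 = 8672381/27646968 ≈ 0.31368)
1/(f + 1/97682) = 1/(8672381/27646968 + 1/97682) = 1/(423581583905/1350305564088) = 1350305564088/423581583905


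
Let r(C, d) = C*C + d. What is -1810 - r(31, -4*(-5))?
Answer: -2791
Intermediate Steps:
r(C, d) = d + C**2 (r(C, d) = C**2 + d = d + C**2)
-1810 - r(31, -4*(-5)) = -1810 - (-4*(-5) + 31**2) = -1810 - (20 + 961) = -1810 - 1*981 = -1810 - 981 = -2791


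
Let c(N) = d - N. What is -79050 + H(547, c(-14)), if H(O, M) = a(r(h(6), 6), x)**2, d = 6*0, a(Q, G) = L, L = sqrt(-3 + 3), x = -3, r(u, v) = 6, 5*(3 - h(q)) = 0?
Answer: -79050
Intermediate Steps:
h(q) = 3 (h(q) = 3 - 1/5*0 = 3 + 0 = 3)
L = 0 (L = sqrt(0) = 0)
a(Q, G) = 0
d = 0
c(N) = -N (c(N) = 0 - N = -N)
H(O, M) = 0 (H(O, M) = 0**2 = 0)
-79050 + H(547, c(-14)) = -79050 + 0 = -79050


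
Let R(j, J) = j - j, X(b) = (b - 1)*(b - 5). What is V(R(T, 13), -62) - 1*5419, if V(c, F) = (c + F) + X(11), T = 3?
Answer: -5421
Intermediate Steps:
X(b) = (-1 + b)*(-5 + b)
R(j, J) = 0
V(c, F) = 60 + F + c (V(c, F) = (c + F) + (5 + 11**2 - 6*11) = (F + c) + (5 + 121 - 66) = (F + c) + 60 = 60 + F + c)
V(R(T, 13), -62) - 1*5419 = (60 - 62 + 0) - 1*5419 = -2 - 5419 = -5421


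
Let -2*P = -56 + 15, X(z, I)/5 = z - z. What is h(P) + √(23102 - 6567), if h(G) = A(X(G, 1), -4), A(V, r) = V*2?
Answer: √16535 ≈ 128.59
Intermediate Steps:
X(z, I) = 0 (X(z, I) = 5*(z - z) = 5*0 = 0)
P = 41/2 (P = -(-56 + 15)/2 = -½*(-41) = 41/2 ≈ 20.500)
A(V, r) = 2*V
h(G) = 0 (h(G) = 2*0 = 0)
h(P) + √(23102 - 6567) = 0 + √(23102 - 6567) = 0 + √16535 = √16535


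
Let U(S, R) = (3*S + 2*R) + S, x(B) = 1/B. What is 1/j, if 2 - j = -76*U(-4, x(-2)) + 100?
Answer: -1/1390 ≈ -0.00071942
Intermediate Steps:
U(S, R) = 2*R + 4*S (U(S, R) = (2*R + 3*S) + S = 2*R + 4*S)
j = -1390 (j = 2 - (-76*(2/(-2) + 4*(-4)) + 100) = 2 - (-76*(2*(-½) - 16) + 100) = 2 - (-76*(-1 - 16) + 100) = 2 - (-76*(-17) + 100) = 2 - (1292 + 100) = 2 - 1*1392 = 2 - 1392 = -1390)
1/j = 1/(-1390) = -1/1390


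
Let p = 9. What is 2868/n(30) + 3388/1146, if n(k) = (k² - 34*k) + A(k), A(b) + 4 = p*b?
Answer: 945344/41829 ≈ 22.600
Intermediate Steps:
A(b) = -4 + 9*b
n(k) = -4 + k² - 25*k (n(k) = (k² - 34*k) + (-4 + 9*k) = -4 + k² - 25*k)
2868/n(30) + 3388/1146 = 2868/(-4 + 30² - 25*30) + 3388/1146 = 2868/(-4 + 900 - 750) + 3388*(1/1146) = 2868/146 + 1694/573 = 2868*(1/146) + 1694/573 = 1434/73 + 1694/573 = 945344/41829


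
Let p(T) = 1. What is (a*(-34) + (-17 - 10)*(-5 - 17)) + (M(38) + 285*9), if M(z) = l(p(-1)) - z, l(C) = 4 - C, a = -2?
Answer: 3192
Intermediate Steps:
M(z) = 3 - z (M(z) = (4 - 1*1) - z = (4 - 1) - z = 3 - z)
(a*(-34) + (-17 - 10)*(-5 - 17)) + (M(38) + 285*9) = (-2*(-34) + (-17 - 10)*(-5 - 17)) + ((3 - 1*38) + 285*9) = (68 - 27*(-22)) + ((3 - 38) + 2565) = (68 + 594) + (-35 + 2565) = 662 + 2530 = 3192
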